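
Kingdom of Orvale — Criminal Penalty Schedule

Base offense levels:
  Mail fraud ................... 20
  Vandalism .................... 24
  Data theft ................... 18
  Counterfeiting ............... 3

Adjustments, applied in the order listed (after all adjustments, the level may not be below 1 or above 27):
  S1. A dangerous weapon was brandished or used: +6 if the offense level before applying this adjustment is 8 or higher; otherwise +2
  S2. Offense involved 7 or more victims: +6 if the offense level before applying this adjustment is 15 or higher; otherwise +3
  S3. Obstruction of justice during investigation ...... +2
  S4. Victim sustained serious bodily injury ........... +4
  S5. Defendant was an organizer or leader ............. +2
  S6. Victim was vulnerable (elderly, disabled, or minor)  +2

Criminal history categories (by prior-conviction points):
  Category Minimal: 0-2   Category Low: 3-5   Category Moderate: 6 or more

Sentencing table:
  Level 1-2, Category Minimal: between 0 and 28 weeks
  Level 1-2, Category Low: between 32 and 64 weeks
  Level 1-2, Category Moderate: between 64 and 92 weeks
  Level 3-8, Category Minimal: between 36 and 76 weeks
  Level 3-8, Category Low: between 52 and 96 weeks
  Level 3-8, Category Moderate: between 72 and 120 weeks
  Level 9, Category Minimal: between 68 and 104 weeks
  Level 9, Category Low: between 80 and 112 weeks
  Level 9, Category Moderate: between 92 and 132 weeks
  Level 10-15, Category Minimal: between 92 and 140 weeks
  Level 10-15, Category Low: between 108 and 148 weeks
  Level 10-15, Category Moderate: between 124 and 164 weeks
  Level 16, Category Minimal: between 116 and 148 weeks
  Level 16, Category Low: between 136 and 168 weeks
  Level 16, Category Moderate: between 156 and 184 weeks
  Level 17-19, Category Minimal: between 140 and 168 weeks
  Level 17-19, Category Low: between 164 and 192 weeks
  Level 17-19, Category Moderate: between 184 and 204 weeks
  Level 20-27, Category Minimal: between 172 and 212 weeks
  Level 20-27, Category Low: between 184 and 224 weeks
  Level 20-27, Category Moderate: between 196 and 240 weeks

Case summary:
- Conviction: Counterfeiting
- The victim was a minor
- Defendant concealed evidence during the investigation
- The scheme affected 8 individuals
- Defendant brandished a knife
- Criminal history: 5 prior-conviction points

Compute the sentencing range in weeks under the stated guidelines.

108-148 weeks

Base offense level for counterfeiting: 3.
S1 applies (level before this adjustment is 3 < 8, so +2): 3 + 2 = 5.
S2 applies (level before this adjustment is 5 < 15, so +3): 5 + 3 = 8.
S3 applies: 8 + 2 = 10.
S4 does not apply.
S5 does not apply.
S6 applies: 10 + 2 = 12.
Final offense level: 12.
Criminal history: 5 prior points → Category Low (3-5).
Level 12 falls in the 10-15 band.
Grid: Level 10-15 × Category Low = 108-148 weeks.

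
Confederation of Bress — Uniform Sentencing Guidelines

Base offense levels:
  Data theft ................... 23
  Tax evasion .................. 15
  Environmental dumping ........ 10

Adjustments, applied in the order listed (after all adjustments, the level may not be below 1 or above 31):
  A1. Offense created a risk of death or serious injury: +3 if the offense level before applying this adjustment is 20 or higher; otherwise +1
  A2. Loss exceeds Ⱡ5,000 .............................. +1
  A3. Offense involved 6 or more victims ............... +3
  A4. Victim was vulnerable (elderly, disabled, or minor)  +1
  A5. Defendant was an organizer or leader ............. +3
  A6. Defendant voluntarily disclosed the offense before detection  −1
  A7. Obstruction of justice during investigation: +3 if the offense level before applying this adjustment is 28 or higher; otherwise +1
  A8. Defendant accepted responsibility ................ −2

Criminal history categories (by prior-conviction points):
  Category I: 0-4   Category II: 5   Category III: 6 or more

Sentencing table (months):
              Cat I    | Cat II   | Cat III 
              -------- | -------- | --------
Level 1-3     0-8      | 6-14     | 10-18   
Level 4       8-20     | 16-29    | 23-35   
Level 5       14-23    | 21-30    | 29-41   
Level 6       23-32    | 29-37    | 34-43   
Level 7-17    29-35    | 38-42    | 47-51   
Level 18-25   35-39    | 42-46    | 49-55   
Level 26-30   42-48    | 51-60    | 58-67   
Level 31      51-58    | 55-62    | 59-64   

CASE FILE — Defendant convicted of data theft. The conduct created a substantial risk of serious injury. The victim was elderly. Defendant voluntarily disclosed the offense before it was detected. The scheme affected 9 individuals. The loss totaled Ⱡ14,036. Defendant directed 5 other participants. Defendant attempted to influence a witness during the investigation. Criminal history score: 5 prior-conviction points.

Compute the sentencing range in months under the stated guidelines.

Base offense level for data theft: 23.
A1 applies (level before this adjustment is 23 ≥ 20, so +3): 23 + 3 = 26.
A2 applies: 26 + 1 = 27.
A3 applies: 27 + 3 = 30.
A4 applies: 30 + 1 = 31.
A5 applies: 31 + 3 = 34.
A6 applies: 34 − 1 = 33.
A7 applies (level before this adjustment is 33 ≥ 28, so +3): 33 + 3 = 36.
Level 36 exceeds the maximum of 31; capped at 31.
Final offense level: 31.
Criminal history: 5 prior points → Category II (5).
Level 31 falls in the 31 band.
Grid: Level 31 × Category II = 55-62 months.

55-62 months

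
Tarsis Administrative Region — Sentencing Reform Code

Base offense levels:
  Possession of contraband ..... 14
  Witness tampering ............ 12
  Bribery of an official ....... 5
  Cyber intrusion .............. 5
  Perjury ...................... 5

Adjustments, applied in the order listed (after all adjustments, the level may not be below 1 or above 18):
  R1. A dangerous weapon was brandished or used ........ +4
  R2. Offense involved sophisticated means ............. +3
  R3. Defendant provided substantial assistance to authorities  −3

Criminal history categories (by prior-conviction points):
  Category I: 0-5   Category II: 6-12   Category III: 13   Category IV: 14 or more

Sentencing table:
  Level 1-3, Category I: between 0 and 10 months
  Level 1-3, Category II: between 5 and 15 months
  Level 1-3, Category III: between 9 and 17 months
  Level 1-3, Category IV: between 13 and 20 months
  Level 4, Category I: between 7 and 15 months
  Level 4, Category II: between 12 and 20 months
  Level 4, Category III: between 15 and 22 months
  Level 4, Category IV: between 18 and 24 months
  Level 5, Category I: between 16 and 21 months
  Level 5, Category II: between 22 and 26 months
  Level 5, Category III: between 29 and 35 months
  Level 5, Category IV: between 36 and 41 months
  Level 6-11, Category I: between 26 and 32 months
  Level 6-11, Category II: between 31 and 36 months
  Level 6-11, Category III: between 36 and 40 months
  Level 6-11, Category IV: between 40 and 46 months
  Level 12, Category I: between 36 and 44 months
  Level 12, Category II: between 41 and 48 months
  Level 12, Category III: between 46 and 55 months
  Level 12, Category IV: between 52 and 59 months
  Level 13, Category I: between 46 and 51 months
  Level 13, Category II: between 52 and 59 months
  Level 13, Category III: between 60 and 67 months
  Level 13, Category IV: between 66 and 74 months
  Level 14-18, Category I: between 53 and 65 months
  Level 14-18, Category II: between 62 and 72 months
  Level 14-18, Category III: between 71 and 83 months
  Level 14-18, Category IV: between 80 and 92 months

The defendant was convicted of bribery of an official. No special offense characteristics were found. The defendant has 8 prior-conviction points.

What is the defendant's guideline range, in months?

22-26 months

Base offense level for bribery of an official: 5.
Final offense level: 5.
Criminal history: 8 prior points → Category II (6-12).
Level 5 falls in the 5 band.
Grid: Level 5 × Category II = 22-26 months.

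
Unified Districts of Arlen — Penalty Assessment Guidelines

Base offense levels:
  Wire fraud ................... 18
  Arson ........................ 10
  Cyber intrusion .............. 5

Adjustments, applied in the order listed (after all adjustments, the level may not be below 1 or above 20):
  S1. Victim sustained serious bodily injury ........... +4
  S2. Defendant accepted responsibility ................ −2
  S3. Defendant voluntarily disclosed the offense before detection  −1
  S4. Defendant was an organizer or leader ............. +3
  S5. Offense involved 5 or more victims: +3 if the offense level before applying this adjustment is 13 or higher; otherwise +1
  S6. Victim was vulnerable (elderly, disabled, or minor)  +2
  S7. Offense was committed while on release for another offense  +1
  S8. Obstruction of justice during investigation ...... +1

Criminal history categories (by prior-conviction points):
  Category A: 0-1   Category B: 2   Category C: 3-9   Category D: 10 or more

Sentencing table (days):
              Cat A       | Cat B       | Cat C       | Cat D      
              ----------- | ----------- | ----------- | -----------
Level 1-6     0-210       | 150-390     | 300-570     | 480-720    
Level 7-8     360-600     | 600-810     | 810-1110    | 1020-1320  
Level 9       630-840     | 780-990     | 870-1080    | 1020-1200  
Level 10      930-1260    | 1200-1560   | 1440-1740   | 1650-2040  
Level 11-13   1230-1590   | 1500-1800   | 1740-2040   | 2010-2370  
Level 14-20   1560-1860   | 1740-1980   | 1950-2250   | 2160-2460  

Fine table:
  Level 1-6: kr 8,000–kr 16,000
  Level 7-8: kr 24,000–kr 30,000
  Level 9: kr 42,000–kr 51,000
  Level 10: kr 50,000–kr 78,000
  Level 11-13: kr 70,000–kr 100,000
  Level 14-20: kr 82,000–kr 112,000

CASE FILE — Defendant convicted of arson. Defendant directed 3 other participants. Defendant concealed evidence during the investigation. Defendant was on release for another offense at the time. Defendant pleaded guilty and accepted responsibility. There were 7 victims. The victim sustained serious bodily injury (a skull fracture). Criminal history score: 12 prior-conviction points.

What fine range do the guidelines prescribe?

kr 82,000–kr 112,000

Base offense level for arson: 10.
S1 applies: 10 + 4 = 14.
S2 applies: 14 − 2 = 12.
S4 applies: 12 + 3 = 15.
S5 applies (level before this adjustment is 15 ≥ 13, so +3): 15 + 3 = 18.
S6 does not apply.
S7 applies: 18 + 1 = 19.
S8 applies: 19 + 1 = 20.
Final offense level: 20.
Level 20 falls in the 14-20 band.
Fine table: Level 14-20 → kr 82,000–kr 112,000.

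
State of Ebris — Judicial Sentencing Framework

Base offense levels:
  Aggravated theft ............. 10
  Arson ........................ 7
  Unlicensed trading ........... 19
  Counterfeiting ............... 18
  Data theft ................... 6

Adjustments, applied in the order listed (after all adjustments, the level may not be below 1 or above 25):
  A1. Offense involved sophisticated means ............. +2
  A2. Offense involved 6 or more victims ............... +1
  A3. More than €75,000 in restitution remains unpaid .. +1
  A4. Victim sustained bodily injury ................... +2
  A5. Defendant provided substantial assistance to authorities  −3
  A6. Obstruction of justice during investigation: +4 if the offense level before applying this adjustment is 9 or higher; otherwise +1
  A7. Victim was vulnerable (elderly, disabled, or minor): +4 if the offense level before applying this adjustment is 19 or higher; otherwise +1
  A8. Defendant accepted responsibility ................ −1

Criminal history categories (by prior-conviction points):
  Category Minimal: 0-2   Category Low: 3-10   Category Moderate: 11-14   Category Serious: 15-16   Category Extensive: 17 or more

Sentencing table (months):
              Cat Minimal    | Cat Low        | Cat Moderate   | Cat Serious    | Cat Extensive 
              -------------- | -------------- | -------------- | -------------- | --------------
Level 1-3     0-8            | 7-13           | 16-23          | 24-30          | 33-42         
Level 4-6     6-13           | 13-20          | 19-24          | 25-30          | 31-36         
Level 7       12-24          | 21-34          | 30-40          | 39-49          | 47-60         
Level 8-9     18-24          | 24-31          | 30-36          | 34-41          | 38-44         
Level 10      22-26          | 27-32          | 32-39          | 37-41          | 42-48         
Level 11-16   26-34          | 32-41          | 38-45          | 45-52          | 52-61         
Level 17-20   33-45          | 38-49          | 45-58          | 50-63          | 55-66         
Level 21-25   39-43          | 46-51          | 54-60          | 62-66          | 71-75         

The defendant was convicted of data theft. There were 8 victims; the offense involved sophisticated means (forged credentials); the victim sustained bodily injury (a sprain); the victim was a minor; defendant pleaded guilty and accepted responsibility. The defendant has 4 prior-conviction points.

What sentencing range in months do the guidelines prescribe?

32-41 months

Base offense level for data theft: 6.
A1 applies: 6 + 2 = 8.
A2 applies: 8 + 1 = 9.
A3 does not apply.
A4 applies: 9 + 2 = 11.
A7 applies (level before this adjustment is 11 < 19, so +1): 11 + 1 = 12.
A8 applies: 12 − 1 = 11.
Final offense level: 11.
Criminal history: 4 prior points → Category Low (3-10).
Level 11 falls in the 11-16 band.
Grid: Level 11-16 × Category Low = 32-41 months.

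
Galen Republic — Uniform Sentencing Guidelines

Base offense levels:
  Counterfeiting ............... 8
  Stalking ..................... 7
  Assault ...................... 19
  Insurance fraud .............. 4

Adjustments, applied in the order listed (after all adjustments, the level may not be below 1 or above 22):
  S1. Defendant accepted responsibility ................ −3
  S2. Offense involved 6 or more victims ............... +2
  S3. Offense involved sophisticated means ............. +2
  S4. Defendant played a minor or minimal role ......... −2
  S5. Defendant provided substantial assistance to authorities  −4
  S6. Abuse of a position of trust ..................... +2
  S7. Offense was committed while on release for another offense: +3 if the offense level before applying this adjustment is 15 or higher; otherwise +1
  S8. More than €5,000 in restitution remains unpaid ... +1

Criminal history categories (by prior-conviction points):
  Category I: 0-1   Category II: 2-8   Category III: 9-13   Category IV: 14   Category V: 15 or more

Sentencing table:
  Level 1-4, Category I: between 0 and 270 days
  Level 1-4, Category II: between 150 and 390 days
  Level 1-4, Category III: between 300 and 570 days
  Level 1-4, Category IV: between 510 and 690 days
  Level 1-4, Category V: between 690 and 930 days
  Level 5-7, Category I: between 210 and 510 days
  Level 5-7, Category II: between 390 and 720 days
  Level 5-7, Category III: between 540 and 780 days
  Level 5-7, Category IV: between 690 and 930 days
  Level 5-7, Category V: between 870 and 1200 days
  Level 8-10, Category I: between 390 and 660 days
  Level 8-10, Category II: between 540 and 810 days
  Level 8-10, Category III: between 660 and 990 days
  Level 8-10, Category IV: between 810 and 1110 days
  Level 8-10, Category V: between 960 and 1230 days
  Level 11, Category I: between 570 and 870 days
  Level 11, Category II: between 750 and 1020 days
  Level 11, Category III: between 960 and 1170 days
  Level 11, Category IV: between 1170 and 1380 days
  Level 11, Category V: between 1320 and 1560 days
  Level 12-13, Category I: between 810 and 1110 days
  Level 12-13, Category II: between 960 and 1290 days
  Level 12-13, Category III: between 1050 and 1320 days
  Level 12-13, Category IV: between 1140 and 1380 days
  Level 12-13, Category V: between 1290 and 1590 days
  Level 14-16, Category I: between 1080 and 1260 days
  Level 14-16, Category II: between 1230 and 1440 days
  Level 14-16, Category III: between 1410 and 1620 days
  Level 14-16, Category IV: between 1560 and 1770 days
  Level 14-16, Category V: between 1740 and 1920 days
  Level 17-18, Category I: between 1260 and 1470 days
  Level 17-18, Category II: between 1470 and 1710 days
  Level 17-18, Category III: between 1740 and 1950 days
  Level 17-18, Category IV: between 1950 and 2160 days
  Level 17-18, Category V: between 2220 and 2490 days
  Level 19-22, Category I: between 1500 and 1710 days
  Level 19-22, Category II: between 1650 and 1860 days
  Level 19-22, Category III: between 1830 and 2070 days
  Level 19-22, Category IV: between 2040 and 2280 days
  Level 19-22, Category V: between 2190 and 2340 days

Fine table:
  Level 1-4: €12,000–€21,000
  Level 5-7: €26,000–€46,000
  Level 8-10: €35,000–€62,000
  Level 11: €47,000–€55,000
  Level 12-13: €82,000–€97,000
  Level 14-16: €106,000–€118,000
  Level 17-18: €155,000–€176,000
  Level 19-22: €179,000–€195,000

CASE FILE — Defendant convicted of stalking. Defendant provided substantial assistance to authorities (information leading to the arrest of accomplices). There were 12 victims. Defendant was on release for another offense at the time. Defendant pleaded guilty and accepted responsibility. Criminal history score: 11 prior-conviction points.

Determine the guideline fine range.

Base offense level for stalking: 7.
S1 applies: 7 − 3 = 4.
S2 applies: 4 + 2 = 6.
S5 applies: 6 − 4 = 2.
S7 applies (level before this adjustment is 2 < 15, so +1): 2 + 1 = 3.
Final offense level: 3.
Level 3 falls in the 1-4 band.
Fine table: Level 1-4 → €12,000–€21,000.

€12,000–€21,000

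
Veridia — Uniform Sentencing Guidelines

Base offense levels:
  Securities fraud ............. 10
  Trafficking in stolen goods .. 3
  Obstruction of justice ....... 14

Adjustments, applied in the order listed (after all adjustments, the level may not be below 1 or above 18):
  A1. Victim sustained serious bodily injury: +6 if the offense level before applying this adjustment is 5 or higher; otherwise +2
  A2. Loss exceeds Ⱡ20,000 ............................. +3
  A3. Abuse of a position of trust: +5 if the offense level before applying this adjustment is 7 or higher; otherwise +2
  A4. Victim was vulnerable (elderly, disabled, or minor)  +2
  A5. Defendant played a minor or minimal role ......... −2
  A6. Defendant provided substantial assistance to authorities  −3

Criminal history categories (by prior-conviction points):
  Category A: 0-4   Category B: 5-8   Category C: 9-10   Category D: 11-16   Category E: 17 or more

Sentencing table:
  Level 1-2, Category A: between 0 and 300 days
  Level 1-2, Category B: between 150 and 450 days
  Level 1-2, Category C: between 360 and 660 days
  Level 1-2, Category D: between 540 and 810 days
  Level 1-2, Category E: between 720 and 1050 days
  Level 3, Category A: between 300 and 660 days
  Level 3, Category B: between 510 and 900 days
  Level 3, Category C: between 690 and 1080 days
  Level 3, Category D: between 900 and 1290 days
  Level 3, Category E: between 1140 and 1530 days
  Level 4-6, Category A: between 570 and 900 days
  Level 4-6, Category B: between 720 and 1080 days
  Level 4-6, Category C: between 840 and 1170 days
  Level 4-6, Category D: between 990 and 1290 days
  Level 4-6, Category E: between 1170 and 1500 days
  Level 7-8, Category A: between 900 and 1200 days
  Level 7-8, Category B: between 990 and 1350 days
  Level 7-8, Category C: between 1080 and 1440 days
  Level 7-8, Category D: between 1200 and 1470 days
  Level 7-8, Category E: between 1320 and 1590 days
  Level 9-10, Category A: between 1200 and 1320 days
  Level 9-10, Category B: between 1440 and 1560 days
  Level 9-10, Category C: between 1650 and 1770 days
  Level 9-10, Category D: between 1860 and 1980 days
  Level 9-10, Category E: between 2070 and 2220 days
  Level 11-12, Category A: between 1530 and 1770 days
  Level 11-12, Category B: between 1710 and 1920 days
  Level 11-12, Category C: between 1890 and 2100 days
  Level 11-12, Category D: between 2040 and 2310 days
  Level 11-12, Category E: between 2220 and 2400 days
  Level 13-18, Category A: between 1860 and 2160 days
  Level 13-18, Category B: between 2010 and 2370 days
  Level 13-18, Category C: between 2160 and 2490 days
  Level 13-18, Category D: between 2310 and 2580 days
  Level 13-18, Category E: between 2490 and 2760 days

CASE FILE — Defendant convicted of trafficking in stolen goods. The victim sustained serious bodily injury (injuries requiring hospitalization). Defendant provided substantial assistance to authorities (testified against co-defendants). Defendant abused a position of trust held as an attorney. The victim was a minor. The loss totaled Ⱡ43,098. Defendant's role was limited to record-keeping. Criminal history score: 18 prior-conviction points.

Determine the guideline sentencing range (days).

Base offense level for trafficking in stolen goods: 3.
A1 applies (level before this adjustment is 3 < 5, so +2): 3 + 2 = 5.
A2 applies: 5 + 3 = 8.
A3 applies (level before this adjustment is 8 ≥ 7, so +5): 8 + 5 = 13.
A4 applies: 13 + 2 = 15.
A5 applies: 15 − 2 = 13.
A6 applies: 13 − 3 = 10.
Final offense level: 10.
Criminal history: 18 prior points → Category E (17+).
Level 10 falls in the 9-10 band.
Grid: Level 9-10 × Category E = 2070-2220 days.

2070-2220 days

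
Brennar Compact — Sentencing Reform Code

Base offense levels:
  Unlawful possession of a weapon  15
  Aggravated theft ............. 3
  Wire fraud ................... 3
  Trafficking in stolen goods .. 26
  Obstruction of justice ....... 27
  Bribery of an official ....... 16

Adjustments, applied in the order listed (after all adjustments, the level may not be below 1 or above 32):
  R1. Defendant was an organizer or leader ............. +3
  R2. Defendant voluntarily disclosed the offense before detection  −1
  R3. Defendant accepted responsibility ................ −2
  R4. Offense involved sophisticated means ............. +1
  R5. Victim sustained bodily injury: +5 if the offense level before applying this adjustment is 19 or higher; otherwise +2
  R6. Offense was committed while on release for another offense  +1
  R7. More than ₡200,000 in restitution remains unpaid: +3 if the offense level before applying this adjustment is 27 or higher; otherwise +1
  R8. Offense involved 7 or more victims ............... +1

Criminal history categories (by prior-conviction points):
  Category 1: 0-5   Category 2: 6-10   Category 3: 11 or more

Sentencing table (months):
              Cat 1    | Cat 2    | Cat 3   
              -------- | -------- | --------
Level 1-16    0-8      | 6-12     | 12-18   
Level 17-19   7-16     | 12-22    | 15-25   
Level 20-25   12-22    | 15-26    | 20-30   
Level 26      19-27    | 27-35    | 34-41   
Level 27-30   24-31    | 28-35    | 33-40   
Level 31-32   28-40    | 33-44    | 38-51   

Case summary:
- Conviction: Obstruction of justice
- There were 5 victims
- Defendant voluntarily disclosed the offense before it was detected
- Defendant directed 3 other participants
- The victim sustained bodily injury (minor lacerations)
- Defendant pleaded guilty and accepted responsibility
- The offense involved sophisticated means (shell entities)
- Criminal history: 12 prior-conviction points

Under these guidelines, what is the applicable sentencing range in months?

38-51 months

Base offense level for obstruction of justice: 27.
R1 applies: 27 + 3 = 30.
R2 applies: 30 − 1 = 29.
R3 applies: 29 − 2 = 27.
R4 applies: 27 + 1 = 28.
R5 applies (level before this adjustment is 28 ≥ 19, so +5): 28 + 5 = 33.
R6 does not apply.
R7 does not apply.
Level 33 exceeds the maximum of 32; capped at 32.
Final offense level: 32.
Criminal history: 12 prior points → Category 3 (11+).
Level 32 falls in the 31-32 band.
Grid: Level 31-32 × Category 3 = 38-51 months.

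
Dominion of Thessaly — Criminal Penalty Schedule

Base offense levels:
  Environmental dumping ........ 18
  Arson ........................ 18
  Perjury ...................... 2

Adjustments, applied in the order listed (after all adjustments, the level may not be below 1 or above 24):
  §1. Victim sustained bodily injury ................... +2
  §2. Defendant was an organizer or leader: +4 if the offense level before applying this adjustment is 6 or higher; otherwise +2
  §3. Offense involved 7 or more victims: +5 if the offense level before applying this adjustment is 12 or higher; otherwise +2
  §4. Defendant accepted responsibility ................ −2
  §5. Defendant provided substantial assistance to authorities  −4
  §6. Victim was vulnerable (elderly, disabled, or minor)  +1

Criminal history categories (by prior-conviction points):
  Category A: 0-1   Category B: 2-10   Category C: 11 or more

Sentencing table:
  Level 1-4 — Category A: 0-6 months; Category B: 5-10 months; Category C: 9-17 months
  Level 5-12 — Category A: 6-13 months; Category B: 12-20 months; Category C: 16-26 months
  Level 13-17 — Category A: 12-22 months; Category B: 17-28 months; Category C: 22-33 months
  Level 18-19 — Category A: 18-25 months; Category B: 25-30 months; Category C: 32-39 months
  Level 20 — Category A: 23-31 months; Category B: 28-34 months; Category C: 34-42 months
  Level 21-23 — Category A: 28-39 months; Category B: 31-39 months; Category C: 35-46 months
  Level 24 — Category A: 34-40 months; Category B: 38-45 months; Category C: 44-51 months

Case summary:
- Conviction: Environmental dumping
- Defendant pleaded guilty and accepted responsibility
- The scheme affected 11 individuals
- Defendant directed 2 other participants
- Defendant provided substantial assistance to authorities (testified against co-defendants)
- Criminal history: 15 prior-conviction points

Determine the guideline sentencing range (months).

35-46 months

Base offense level for environmental dumping: 18.
§1 does not apply.
§2 applies (level before this adjustment is 18 ≥ 6, so +4): 18 + 4 = 22.
§3 applies (level before this adjustment is 22 ≥ 12, so +5): 22 + 5 = 27.
§4 applies: 27 − 2 = 25.
§5 applies: 25 − 4 = 21.
§6 does not apply.
Final offense level: 21.
Criminal history: 15 prior points → Category C (11+).
Level 21 falls in the 21-23 band.
Grid: Level 21-23 × Category C = 35-46 months.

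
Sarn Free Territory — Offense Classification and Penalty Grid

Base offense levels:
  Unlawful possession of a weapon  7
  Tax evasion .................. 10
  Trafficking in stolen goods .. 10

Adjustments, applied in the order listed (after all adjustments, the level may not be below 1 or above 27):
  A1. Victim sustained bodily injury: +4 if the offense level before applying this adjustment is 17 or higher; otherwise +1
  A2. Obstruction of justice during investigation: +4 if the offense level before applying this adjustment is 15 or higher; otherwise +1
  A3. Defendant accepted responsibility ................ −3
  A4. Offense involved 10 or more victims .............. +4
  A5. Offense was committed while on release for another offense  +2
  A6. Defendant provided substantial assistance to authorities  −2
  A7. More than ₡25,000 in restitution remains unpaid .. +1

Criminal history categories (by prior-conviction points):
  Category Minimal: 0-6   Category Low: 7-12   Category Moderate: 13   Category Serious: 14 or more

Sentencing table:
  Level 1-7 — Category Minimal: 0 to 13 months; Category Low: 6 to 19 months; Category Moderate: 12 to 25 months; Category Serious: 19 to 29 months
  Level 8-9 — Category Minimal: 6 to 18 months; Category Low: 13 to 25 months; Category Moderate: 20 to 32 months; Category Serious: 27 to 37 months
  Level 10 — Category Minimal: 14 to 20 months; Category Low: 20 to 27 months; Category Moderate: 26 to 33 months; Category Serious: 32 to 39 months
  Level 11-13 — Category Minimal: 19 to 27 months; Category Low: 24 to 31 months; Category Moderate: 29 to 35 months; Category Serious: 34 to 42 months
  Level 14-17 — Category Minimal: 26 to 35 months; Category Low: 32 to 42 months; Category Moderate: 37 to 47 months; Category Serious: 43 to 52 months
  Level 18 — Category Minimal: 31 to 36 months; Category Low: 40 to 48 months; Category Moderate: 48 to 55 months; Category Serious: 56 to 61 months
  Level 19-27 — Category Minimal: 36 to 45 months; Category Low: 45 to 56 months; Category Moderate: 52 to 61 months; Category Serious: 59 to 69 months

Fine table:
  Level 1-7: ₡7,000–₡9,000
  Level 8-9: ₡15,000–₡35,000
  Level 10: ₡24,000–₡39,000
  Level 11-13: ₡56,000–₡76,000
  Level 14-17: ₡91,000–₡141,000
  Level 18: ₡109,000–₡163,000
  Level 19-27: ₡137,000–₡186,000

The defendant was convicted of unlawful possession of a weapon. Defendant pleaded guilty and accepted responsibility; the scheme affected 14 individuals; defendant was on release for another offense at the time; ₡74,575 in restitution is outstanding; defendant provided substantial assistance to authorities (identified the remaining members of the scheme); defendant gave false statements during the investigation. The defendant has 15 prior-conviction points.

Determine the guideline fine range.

Base offense level for unlawful possession of a weapon: 7.
A2 applies (level before this adjustment is 7 < 15, so +1): 7 + 1 = 8.
A3 applies: 8 − 3 = 5.
A4 applies: 5 + 4 = 9.
A5 applies: 9 + 2 = 11.
A6 applies: 11 − 2 = 9.
A7 applies: 9 + 1 = 10.
Final offense level: 10.
Level 10 falls in the 10 band.
Fine table: Level 10 → ₡24,000–₡39,000.

₡24,000–₡39,000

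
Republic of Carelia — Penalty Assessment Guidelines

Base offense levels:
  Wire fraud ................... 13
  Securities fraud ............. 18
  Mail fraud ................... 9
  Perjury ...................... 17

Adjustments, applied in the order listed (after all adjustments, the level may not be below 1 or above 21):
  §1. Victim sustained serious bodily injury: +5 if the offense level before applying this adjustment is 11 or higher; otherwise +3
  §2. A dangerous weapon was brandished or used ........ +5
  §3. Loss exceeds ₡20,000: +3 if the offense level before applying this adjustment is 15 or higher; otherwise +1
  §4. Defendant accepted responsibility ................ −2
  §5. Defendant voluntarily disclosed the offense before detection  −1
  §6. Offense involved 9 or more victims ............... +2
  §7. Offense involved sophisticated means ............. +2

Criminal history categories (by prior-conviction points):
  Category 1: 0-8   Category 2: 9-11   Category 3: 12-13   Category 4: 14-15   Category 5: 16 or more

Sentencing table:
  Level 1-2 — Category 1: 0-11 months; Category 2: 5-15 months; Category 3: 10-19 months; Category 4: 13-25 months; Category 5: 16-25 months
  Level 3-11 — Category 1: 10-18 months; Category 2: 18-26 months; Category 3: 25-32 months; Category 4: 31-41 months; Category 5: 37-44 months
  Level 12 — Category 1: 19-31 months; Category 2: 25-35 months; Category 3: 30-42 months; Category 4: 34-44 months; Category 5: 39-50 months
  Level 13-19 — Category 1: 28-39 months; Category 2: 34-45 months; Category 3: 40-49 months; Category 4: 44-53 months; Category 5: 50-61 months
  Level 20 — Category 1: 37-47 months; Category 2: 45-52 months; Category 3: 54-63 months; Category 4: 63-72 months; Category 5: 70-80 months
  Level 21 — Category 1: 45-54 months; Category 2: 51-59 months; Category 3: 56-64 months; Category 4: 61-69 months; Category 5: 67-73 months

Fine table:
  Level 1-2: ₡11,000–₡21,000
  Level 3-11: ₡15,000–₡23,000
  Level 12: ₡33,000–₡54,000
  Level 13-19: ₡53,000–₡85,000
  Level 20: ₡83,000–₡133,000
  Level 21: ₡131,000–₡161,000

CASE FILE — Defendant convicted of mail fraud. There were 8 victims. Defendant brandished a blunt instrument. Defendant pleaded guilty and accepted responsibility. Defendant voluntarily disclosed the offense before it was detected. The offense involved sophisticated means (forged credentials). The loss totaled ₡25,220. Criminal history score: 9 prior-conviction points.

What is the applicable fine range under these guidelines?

Base offense level for mail fraud: 9.
§2 applies: 9 + 5 = 14.
§3 applies (level before this adjustment is 14 < 15, so +1): 14 + 1 = 15.
§4 applies: 15 − 2 = 13.
§5 applies: 13 − 1 = 12.
§7 applies: 12 + 2 = 14.
Final offense level: 14.
Level 14 falls in the 13-19 band.
Fine table: Level 13-19 → ₡53,000–₡85,000.

₡53,000–₡85,000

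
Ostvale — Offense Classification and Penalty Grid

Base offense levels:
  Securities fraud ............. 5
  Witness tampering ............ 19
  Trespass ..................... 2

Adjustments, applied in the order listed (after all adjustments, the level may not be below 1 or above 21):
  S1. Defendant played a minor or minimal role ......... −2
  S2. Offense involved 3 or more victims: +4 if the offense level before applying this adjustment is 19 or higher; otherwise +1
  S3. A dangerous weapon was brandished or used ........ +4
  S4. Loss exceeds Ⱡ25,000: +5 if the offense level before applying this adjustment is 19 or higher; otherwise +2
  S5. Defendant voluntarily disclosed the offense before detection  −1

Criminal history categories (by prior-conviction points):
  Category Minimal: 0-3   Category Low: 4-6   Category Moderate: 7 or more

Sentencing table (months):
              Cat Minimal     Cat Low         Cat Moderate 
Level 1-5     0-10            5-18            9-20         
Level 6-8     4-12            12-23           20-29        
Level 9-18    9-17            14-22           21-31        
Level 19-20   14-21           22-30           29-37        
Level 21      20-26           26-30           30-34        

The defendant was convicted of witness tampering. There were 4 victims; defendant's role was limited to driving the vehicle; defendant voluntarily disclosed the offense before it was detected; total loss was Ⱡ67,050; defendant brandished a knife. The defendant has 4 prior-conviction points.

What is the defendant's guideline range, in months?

26-30 months

Base offense level for witness tampering: 19.
S1 applies: 19 − 2 = 17.
S2 applies (level before this adjustment is 17 < 19, so +1): 17 + 1 = 18.
S3 applies: 18 + 4 = 22.
S4 applies (level before this adjustment is 22 ≥ 19, so +5): 22 + 5 = 27.
S5 applies: 27 − 1 = 26.
Level 26 exceeds the maximum of 21; capped at 21.
Final offense level: 21.
Criminal history: 4 prior points → Category Low (4-6).
Level 21 falls in the 21 band.
Grid: Level 21 × Category Low = 26-30 months.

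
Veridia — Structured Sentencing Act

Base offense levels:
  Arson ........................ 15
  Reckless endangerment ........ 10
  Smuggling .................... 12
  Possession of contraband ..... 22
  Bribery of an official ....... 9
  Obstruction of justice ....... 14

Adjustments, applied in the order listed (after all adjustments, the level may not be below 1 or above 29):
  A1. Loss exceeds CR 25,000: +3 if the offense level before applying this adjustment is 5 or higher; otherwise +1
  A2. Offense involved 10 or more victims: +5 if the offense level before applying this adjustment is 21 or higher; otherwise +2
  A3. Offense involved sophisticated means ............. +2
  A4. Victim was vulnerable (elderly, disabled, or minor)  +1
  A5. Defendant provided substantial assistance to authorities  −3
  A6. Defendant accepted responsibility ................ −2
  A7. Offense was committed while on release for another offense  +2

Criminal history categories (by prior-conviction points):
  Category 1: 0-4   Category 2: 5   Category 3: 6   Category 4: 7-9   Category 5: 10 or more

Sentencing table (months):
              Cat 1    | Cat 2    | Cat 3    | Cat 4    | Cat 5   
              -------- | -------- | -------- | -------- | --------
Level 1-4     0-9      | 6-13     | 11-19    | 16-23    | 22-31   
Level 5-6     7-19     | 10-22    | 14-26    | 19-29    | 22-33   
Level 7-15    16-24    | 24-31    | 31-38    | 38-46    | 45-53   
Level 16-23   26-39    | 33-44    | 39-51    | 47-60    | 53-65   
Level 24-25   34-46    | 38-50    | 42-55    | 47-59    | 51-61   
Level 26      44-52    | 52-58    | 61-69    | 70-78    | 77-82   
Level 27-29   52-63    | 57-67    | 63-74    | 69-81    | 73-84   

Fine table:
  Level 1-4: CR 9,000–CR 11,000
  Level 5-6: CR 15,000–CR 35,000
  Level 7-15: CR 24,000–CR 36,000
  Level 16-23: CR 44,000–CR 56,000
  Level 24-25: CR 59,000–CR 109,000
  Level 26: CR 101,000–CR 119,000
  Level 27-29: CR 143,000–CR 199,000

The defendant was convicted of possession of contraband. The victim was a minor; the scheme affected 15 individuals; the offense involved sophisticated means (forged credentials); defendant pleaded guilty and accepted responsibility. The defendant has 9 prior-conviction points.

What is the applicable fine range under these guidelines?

Base offense level for possession of contraband: 22.
A2 applies (level before this adjustment is 22 ≥ 21, so +5): 22 + 5 = 27.
A3 applies: 27 + 2 = 29.
A4 applies: 29 + 1 = 30.
A5 does not apply.
A6 applies: 30 − 2 = 28.
Final offense level: 28.
Level 28 falls in the 27-29 band.
Fine table: Level 27-29 → CR 143,000–CR 199,000.

CR 143,000–CR 199,000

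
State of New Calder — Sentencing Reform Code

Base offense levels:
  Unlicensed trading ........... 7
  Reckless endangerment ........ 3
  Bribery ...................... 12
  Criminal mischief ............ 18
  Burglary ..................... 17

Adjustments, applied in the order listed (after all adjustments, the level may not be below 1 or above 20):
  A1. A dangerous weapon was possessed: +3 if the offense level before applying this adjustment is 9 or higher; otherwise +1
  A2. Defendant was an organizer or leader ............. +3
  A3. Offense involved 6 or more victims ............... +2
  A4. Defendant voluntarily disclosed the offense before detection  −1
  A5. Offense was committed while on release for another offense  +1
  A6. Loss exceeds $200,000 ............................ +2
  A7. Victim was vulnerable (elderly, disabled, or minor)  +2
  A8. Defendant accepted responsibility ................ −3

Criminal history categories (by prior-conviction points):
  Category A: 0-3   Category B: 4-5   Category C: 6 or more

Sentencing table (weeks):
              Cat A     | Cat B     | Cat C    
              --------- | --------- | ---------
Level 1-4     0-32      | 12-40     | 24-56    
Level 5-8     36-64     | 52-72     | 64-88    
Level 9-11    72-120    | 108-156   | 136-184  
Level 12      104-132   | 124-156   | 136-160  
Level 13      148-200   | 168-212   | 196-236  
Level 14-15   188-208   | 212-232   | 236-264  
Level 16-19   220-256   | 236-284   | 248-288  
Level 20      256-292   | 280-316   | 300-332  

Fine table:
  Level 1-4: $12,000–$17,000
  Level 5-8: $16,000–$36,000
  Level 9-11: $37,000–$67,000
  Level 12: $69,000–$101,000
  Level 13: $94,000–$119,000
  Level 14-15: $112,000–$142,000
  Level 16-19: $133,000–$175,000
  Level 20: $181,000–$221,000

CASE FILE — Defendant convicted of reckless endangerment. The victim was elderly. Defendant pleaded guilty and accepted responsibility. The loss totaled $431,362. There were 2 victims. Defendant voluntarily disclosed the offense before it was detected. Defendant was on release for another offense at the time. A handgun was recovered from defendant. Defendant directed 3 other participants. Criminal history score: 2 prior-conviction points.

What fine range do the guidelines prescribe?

$16,000–$36,000

Base offense level for reckless endangerment: 3.
A1 applies (level before this adjustment is 3 < 9, so +1): 3 + 1 = 4.
A2 applies: 4 + 3 = 7.
A3 does not apply.
A4 applies: 7 − 1 = 6.
A5 applies: 6 + 1 = 7.
A6 applies: 7 + 2 = 9.
A7 applies: 9 + 2 = 11.
A8 applies: 11 − 3 = 8.
Final offense level: 8.
Level 8 falls in the 5-8 band.
Fine table: Level 5-8 → $16,000–$36,000.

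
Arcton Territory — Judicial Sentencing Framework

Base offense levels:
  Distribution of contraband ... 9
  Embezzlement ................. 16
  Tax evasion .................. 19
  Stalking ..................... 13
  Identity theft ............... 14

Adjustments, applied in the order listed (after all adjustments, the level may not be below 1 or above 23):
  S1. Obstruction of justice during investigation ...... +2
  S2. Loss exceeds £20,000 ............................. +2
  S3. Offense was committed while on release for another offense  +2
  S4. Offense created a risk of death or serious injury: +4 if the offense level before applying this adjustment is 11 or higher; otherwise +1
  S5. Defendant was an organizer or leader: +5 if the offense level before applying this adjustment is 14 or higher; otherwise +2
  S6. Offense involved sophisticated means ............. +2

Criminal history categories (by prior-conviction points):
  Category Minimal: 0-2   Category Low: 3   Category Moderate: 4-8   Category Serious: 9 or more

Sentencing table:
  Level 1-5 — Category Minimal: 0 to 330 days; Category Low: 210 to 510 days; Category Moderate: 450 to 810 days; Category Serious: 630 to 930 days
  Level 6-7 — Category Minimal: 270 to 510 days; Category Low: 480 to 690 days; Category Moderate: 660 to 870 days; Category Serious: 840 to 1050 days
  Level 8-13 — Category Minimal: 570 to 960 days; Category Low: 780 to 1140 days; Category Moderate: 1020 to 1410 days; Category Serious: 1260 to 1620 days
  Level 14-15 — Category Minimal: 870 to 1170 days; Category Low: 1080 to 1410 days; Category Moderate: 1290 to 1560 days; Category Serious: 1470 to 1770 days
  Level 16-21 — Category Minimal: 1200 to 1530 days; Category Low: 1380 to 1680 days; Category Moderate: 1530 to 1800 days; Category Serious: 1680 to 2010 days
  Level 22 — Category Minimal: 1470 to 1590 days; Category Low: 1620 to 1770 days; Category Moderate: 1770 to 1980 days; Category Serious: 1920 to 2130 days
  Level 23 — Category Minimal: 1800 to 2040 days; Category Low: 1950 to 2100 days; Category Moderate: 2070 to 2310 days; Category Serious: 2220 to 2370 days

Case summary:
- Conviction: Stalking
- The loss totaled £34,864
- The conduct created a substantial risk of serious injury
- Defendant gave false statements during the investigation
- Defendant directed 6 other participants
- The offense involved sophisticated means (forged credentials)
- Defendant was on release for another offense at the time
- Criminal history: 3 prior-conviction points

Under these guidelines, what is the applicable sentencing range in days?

1950-2100 days

Base offense level for stalking: 13.
S1 applies: 13 + 2 = 15.
S2 applies: 15 + 2 = 17.
S3 applies: 17 + 2 = 19.
S4 applies (level before this adjustment is 19 ≥ 11, so +4): 19 + 4 = 23.
S5 applies (level before this adjustment is 23 ≥ 14, so +5): 23 + 5 = 28.
S6 applies: 28 + 2 = 30.
Level 30 exceeds the maximum of 23; capped at 23.
Final offense level: 23.
Criminal history: 3 prior points → Category Low (3).
Level 23 falls in the 23 band.
Grid: Level 23 × Category Low = 1950-2100 days.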